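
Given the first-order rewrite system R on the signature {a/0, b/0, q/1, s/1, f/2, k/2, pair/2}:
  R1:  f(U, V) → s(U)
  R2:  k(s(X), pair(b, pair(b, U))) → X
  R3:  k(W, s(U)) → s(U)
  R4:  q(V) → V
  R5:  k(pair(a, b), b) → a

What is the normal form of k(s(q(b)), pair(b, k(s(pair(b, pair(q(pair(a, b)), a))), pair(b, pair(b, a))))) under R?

b

1. k(s(q(b)), pair(b, k(s(pair(b, pair(q(pair(a, b)), a))), pair(b, pair(b, a)))))  →  k(s(b), pair(b, k(s(pair(b, pair(q(pair(a, b)), a))), pair(b, pair(b, a)))))   [R4 at 1.1]
2. k(s(b), pair(b, k(s(pair(b, pair(q(pair(a, b)), a))), pair(b, pair(b, a)))))  →  k(s(b), pair(b, pair(b, pair(q(pair(a, b)), a))))   [R2 at 2.2]
3. k(s(b), pair(b, pair(b, pair(q(pair(a, b)), a))))  →  b   [R2 at ε]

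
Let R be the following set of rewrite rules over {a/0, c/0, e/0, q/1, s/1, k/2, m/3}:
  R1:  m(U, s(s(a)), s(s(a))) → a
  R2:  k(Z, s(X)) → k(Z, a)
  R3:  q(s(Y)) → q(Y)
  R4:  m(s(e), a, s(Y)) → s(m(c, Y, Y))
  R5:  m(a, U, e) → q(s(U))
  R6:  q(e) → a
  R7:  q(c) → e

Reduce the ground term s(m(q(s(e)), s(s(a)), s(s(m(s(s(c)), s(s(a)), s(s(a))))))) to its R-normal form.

1. s(m(q(s(e)), s(s(a)), s(s(m(s(s(c)), s(s(a)), s(s(a)))))))  →  s(m(q(e), s(s(a)), s(s(m(s(s(c)), s(s(a)), s(s(a)))))))   [R3 at 1.1]
2. s(m(q(e), s(s(a)), s(s(m(s(s(c)), s(s(a)), s(s(a)))))))  →  s(m(a, s(s(a)), s(s(m(s(s(c)), s(s(a)), s(s(a)))))))   [R6 at 1.1]
3. s(m(a, s(s(a)), s(s(m(s(s(c)), s(s(a)), s(s(a)))))))  →  s(m(a, s(s(a)), s(s(a))))   [R1 at 1.3.1.1]
4. s(m(a, s(s(a)), s(s(a))))  →  s(a)   [R1 at 1]

s(a)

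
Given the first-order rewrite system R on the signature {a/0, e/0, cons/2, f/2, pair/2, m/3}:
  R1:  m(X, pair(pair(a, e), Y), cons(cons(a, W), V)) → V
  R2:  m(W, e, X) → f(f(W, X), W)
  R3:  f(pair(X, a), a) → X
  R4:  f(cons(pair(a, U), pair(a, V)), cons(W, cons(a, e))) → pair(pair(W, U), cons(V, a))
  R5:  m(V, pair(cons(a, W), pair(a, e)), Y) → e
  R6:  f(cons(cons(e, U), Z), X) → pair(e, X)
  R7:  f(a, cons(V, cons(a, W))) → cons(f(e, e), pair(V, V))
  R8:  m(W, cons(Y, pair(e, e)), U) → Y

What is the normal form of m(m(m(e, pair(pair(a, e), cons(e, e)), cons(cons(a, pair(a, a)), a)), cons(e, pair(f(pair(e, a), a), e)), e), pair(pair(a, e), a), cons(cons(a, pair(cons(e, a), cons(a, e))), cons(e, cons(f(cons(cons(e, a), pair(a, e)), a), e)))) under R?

cons(e, cons(pair(e, a), e))

1. m(m(m(e, pair(pair(a, e), cons(e, e)), cons(cons(a, pair(a, a)), a)), cons(e, pair(f(pair(e, a), a), e)), e), pair(pair(a, e), a), cons(cons(a, pair(cons(e, a), cons(a, e))), cons(e, cons(f(cons(cons(e, a), pair(a, e)), a), e))))  →  cons(e, cons(f(cons(cons(e, a), pair(a, e)), a), e))   [R1 at ε]
2. cons(e, cons(f(cons(cons(e, a), pair(a, e)), a), e))  →  cons(e, cons(pair(e, a), e))   [R6 at 2.1]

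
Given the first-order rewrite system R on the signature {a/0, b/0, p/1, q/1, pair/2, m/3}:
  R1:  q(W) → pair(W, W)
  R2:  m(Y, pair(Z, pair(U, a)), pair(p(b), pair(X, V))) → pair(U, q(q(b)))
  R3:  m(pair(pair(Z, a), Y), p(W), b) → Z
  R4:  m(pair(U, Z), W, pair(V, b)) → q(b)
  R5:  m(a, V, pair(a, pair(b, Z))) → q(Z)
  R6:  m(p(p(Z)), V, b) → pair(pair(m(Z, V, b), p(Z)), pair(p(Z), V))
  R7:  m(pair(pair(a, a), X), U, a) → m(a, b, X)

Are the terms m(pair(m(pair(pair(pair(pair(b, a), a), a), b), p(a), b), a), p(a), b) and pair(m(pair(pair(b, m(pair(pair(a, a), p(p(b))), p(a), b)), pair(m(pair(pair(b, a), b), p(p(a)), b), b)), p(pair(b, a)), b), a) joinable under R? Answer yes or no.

yes — NF(t₁) = pair(b, a), NF(t₂) = pair(b, a)

Reduce t₁ = m(pair(m(pair(pair(pair(pair(b, a), a), a), b), p(a), b), a), p(a), b):
1. m(pair(m(pair(pair(pair(pair(b, a), a), a), b), p(a), b), a), p(a), b)  →  m(pair(pair(pair(b, a), a), a), p(a), b)   [R3 at 1.1]
2. m(pair(pair(pair(b, a), a), a), p(a), b)  →  pair(b, a)   [R3 at ε]

Reduce t₂ = pair(m(pair(pair(b, m(pair(pair(a, a), p(p(b))), p(a), b)), pair(m(pair(pair(b, a), b), p(p(a)), b), b)), p(pair(b, a)), b), a):
1. pair(m(pair(pair(b, m(pair(pair(a, a), p(p(b))), p(a), b)), pair(m(pair(pair(b, a), b), p(p(a)), b), b)), p(pair(b, a)), b), a)  →  pair(m(pair(pair(b, a), pair(m(pair(pair(b, a), b), p(p(a)), b), b)), p(pair(b, a)), b), a)   [R3 at 1.1.1.2]
2. pair(m(pair(pair(b, a), pair(m(pair(pair(b, a), b), p(p(a)), b), b)), p(pair(b, a)), b), a)  →  pair(b, a)   [R3 at 1]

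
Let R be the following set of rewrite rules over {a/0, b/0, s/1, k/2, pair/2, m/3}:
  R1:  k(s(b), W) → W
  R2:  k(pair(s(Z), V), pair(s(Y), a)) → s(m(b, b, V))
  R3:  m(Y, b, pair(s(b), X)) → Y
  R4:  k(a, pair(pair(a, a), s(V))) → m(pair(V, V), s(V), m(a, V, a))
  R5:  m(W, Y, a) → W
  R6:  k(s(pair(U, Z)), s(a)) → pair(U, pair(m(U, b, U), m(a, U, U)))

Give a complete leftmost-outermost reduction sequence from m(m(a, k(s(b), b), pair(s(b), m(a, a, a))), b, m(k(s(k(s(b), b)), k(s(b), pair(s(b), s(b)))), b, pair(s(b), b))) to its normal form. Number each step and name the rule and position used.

1. m(m(a, k(s(b), b), pair(s(b), m(a, a, a))), b, m(k(s(k(s(b), b)), k(s(b), pair(s(b), s(b)))), b, pair(s(b), b)))  →  m(m(a, b, pair(s(b), m(a, a, a))), b, m(k(s(k(s(b), b)), k(s(b), pair(s(b), s(b)))), b, pair(s(b), b)))   [R1 at 1.2]
2. m(m(a, b, pair(s(b), m(a, a, a))), b, m(k(s(k(s(b), b)), k(s(b), pair(s(b), s(b)))), b, pair(s(b), b)))  →  m(a, b, m(k(s(k(s(b), b)), k(s(b), pair(s(b), s(b)))), b, pair(s(b), b)))   [R3 at 1]
3. m(a, b, m(k(s(k(s(b), b)), k(s(b), pair(s(b), s(b)))), b, pair(s(b), b)))  →  m(a, b, k(s(k(s(b), b)), k(s(b), pair(s(b), s(b)))))   [R3 at 3]
4. m(a, b, k(s(k(s(b), b)), k(s(b), pair(s(b), s(b)))))  →  m(a, b, k(s(b), k(s(b), pair(s(b), s(b)))))   [R1 at 3.1.1]
5. m(a, b, k(s(b), k(s(b), pair(s(b), s(b)))))  →  m(a, b, k(s(b), pair(s(b), s(b))))   [R1 at 3]
6. m(a, b, k(s(b), pair(s(b), s(b))))  →  m(a, b, pair(s(b), s(b)))   [R1 at 3]
7. m(a, b, pair(s(b), s(b)))  →  a   [R3 at ε]

a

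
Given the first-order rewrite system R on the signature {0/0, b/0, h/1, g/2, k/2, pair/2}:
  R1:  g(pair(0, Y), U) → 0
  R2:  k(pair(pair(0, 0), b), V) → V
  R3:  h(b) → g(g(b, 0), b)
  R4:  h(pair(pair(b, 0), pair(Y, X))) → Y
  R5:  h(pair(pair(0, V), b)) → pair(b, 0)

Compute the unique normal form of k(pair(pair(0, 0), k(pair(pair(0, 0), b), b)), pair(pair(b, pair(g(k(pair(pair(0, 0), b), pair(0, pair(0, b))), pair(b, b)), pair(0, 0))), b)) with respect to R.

pair(pair(b, pair(0, pair(0, 0))), b)

1. k(pair(pair(0, 0), k(pair(pair(0, 0), b), b)), pair(pair(b, pair(g(k(pair(pair(0, 0), b), pair(0, pair(0, b))), pair(b, b)), pair(0, 0))), b))  →  k(pair(pair(0, 0), b), pair(pair(b, pair(g(k(pair(pair(0, 0), b), pair(0, pair(0, b))), pair(b, b)), pair(0, 0))), b))   [R2 at 1.2]
2. k(pair(pair(0, 0), b), pair(pair(b, pair(g(k(pair(pair(0, 0), b), pair(0, pair(0, b))), pair(b, b)), pair(0, 0))), b))  →  pair(pair(b, pair(g(k(pair(pair(0, 0), b), pair(0, pair(0, b))), pair(b, b)), pair(0, 0))), b)   [R2 at ε]
3. pair(pair(b, pair(g(k(pair(pair(0, 0), b), pair(0, pair(0, b))), pair(b, b)), pair(0, 0))), b)  →  pair(pair(b, pair(g(pair(0, pair(0, b)), pair(b, b)), pair(0, 0))), b)   [R2 at 1.2.1.1]
4. pair(pair(b, pair(g(pair(0, pair(0, b)), pair(b, b)), pair(0, 0))), b)  →  pair(pair(b, pair(0, pair(0, 0))), b)   [R1 at 1.2.1]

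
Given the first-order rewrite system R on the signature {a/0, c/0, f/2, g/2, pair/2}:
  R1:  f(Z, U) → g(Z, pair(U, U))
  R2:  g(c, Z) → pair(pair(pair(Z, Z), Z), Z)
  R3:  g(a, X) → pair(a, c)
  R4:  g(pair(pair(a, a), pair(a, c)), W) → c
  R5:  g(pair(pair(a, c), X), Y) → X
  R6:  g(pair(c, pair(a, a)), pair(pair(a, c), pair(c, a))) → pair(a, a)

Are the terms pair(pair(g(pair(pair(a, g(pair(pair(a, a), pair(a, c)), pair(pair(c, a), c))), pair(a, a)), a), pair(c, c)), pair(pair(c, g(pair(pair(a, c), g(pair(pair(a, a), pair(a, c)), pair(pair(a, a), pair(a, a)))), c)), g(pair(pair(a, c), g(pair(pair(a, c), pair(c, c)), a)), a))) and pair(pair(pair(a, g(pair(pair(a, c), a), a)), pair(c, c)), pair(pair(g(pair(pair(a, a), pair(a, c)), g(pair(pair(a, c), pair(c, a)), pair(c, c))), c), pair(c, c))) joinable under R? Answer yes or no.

Reduce t₁ = pair(pair(g(pair(pair(a, g(pair(pair(a, a), pair(a, c)), pair(pair(c, a), c))), pair(a, a)), a), pair(c, c)), pair(pair(c, g(pair(pair(a, c), g(pair(pair(a, a), pair(a, c)), pair(pair(a, a), pair(a, a)))), c)), g(pair(pair(a, c), g(pair(pair(a, c), pair(c, c)), a)), a))):
1. pair(pair(g(pair(pair(a, g(pair(pair(a, a), pair(a, c)), pair(pair(c, a), c))), pair(a, a)), a), pair(c, c)), pair(pair(c, g(pair(pair(a, c), g(pair(pair(a, a), pair(a, c)), pair(pair(a, a), pair(a, a)))), c)), g(pair(pair(a, c), g(pair(pair(a, c), pair(c, c)), a)), a)))  →  pair(pair(g(pair(pair(a, c), pair(a, a)), a), pair(c, c)), pair(pair(c, g(pair(pair(a, c), g(pair(pair(a, a), pair(a, c)), pair(pair(a, a), pair(a, a)))), c)), g(pair(pair(a, c), g(pair(pair(a, c), pair(c, c)), a)), a)))   [R4 at 1.1.1.1.2]
2. pair(pair(g(pair(pair(a, c), pair(a, a)), a), pair(c, c)), pair(pair(c, g(pair(pair(a, c), g(pair(pair(a, a), pair(a, c)), pair(pair(a, a), pair(a, a)))), c)), g(pair(pair(a, c), g(pair(pair(a, c), pair(c, c)), a)), a)))  →  pair(pair(pair(a, a), pair(c, c)), pair(pair(c, g(pair(pair(a, c), g(pair(pair(a, a), pair(a, c)), pair(pair(a, a), pair(a, a)))), c)), g(pair(pair(a, c), g(pair(pair(a, c), pair(c, c)), a)), a)))   [R5 at 1.1]
3. pair(pair(pair(a, a), pair(c, c)), pair(pair(c, g(pair(pair(a, c), g(pair(pair(a, a), pair(a, c)), pair(pair(a, a), pair(a, a)))), c)), g(pair(pair(a, c), g(pair(pair(a, c), pair(c, c)), a)), a)))  →  pair(pair(pair(a, a), pair(c, c)), pair(pair(c, g(pair(pair(a, a), pair(a, c)), pair(pair(a, a), pair(a, a)))), g(pair(pair(a, c), g(pair(pair(a, c), pair(c, c)), a)), a)))   [R5 at 2.1.2]
4. pair(pair(pair(a, a), pair(c, c)), pair(pair(c, g(pair(pair(a, a), pair(a, c)), pair(pair(a, a), pair(a, a)))), g(pair(pair(a, c), g(pair(pair(a, c), pair(c, c)), a)), a)))  →  pair(pair(pair(a, a), pair(c, c)), pair(pair(c, c), g(pair(pair(a, c), g(pair(pair(a, c), pair(c, c)), a)), a)))   [R4 at 2.1.2]
5. pair(pair(pair(a, a), pair(c, c)), pair(pair(c, c), g(pair(pair(a, c), g(pair(pair(a, c), pair(c, c)), a)), a)))  →  pair(pair(pair(a, a), pair(c, c)), pair(pair(c, c), g(pair(pair(a, c), pair(c, c)), a)))   [R5 at 2.2]
6. pair(pair(pair(a, a), pair(c, c)), pair(pair(c, c), g(pair(pair(a, c), pair(c, c)), a)))  →  pair(pair(pair(a, a), pair(c, c)), pair(pair(c, c), pair(c, c)))   [R5 at 2.2]

Reduce t₂ = pair(pair(pair(a, g(pair(pair(a, c), a), a)), pair(c, c)), pair(pair(g(pair(pair(a, a), pair(a, c)), g(pair(pair(a, c), pair(c, a)), pair(c, c))), c), pair(c, c))):
1. pair(pair(pair(a, g(pair(pair(a, c), a), a)), pair(c, c)), pair(pair(g(pair(pair(a, a), pair(a, c)), g(pair(pair(a, c), pair(c, a)), pair(c, c))), c), pair(c, c)))  →  pair(pair(pair(a, a), pair(c, c)), pair(pair(g(pair(pair(a, a), pair(a, c)), g(pair(pair(a, c), pair(c, a)), pair(c, c))), c), pair(c, c)))   [R5 at 1.1.2]
2. pair(pair(pair(a, a), pair(c, c)), pair(pair(g(pair(pair(a, a), pair(a, c)), g(pair(pair(a, c), pair(c, a)), pair(c, c))), c), pair(c, c)))  →  pair(pair(pair(a, a), pair(c, c)), pair(pair(c, c), pair(c, c)))   [R4 at 2.1.1]

yes — NF(t₁) = pair(pair(pair(a, a), pair(c, c)), pair(pair(c, c), pair(c, c))), NF(t₂) = pair(pair(pair(a, a), pair(c, c)), pair(pair(c, c), pair(c, c)))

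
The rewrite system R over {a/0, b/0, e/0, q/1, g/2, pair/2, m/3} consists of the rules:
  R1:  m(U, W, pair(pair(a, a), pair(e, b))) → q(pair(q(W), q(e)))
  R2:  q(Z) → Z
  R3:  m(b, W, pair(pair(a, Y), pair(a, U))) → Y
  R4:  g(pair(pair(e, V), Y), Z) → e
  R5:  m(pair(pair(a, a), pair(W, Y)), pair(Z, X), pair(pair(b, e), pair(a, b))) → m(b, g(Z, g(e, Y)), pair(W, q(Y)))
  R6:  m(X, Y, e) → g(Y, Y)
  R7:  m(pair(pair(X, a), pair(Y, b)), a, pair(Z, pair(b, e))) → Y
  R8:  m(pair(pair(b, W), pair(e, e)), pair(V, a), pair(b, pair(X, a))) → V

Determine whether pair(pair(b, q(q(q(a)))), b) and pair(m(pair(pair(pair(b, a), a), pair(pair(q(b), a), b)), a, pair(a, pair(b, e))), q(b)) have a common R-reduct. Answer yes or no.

yes — NF(t₁) = pair(pair(b, a), b), NF(t₂) = pair(pair(b, a), b)

Reduce t₁ = pair(pair(b, q(q(q(a)))), b):
1. pair(pair(b, q(q(q(a)))), b)  →  pair(pair(b, q(q(a))), b)   [R2 at 1.2]
2. pair(pair(b, q(q(a))), b)  →  pair(pair(b, q(a)), b)   [R2 at 1.2]
3. pair(pair(b, q(a)), b)  →  pair(pair(b, a), b)   [R2 at 1.2]

Reduce t₂ = pair(m(pair(pair(pair(b, a), a), pair(pair(q(b), a), b)), a, pair(a, pair(b, e))), q(b)):
1. pair(m(pair(pair(pair(b, a), a), pair(pair(q(b), a), b)), a, pair(a, pair(b, e))), q(b))  →  pair(pair(q(b), a), q(b))   [R7 at 1]
2. pair(pair(q(b), a), q(b))  →  pair(pair(b, a), q(b))   [R2 at 1.1]
3. pair(pair(b, a), q(b))  →  pair(pair(b, a), b)   [R2 at 2]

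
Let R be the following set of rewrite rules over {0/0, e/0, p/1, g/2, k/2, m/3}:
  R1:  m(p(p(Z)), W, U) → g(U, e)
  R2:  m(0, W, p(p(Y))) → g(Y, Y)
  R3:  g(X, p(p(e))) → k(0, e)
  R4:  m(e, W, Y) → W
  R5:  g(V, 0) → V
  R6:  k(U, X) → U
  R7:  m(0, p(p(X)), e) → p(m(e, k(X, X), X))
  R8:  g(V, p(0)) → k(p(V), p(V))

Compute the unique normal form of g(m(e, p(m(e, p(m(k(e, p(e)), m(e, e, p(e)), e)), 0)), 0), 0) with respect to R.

p(p(e))

1. g(m(e, p(m(e, p(m(k(e, p(e)), m(e, e, p(e)), e)), 0)), 0), 0)  →  m(e, p(m(e, p(m(k(e, p(e)), m(e, e, p(e)), e)), 0)), 0)   [R5 at ε]
2. m(e, p(m(e, p(m(k(e, p(e)), m(e, e, p(e)), e)), 0)), 0)  →  p(m(e, p(m(k(e, p(e)), m(e, e, p(e)), e)), 0))   [R4 at ε]
3. p(m(e, p(m(k(e, p(e)), m(e, e, p(e)), e)), 0))  →  p(p(m(k(e, p(e)), m(e, e, p(e)), e)))   [R4 at 1]
4. p(p(m(k(e, p(e)), m(e, e, p(e)), e)))  →  p(p(m(e, m(e, e, p(e)), e)))   [R6 at 1.1.1]
5. p(p(m(e, m(e, e, p(e)), e)))  →  p(p(m(e, e, p(e))))   [R4 at 1.1]
6. p(p(m(e, e, p(e))))  →  p(p(e))   [R4 at 1.1]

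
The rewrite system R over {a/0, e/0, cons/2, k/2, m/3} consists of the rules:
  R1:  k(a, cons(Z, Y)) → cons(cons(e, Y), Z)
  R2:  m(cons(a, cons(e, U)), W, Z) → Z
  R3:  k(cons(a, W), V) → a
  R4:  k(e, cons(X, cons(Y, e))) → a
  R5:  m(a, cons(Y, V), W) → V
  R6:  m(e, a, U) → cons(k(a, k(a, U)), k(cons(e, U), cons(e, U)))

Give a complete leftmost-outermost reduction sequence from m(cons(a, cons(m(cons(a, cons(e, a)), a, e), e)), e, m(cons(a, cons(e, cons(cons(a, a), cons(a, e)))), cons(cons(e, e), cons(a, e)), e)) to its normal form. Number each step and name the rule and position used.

1. m(cons(a, cons(m(cons(a, cons(e, a)), a, e), e)), e, m(cons(a, cons(e, cons(cons(a, a), cons(a, e)))), cons(cons(e, e), cons(a, e)), e))  →  m(cons(a, cons(e, e)), e, m(cons(a, cons(e, cons(cons(a, a), cons(a, e)))), cons(cons(e, e), cons(a, e)), e))   [R2 at 1.2.1]
2. m(cons(a, cons(e, e)), e, m(cons(a, cons(e, cons(cons(a, a), cons(a, e)))), cons(cons(e, e), cons(a, e)), e))  →  m(cons(a, cons(e, cons(cons(a, a), cons(a, e)))), cons(cons(e, e), cons(a, e)), e)   [R2 at ε]
3. m(cons(a, cons(e, cons(cons(a, a), cons(a, e)))), cons(cons(e, e), cons(a, e)), e)  →  e   [R2 at ε]

e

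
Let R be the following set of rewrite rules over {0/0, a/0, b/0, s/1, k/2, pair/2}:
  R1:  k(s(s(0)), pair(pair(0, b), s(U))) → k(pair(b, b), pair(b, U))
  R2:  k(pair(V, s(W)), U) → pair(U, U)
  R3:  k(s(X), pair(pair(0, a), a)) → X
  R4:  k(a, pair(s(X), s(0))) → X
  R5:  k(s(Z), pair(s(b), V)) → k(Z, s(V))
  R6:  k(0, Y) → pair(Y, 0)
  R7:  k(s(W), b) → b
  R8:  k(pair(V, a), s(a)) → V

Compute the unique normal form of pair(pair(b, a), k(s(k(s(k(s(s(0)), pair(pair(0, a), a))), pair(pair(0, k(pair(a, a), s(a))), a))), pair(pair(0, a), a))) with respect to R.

1. pair(pair(b, a), k(s(k(s(k(s(s(0)), pair(pair(0, a), a))), pair(pair(0, k(pair(a, a), s(a))), a))), pair(pair(0, a), a)))  →  pair(pair(b, a), k(s(k(s(s(0)), pair(pair(0, a), a))), pair(pair(0, k(pair(a, a), s(a))), a)))   [R3 at 2]
2. pair(pair(b, a), k(s(k(s(s(0)), pair(pair(0, a), a))), pair(pair(0, k(pair(a, a), s(a))), a)))  →  pair(pair(b, a), k(s(s(0)), pair(pair(0, k(pair(a, a), s(a))), a)))   [R3 at 2.1.1]
3. pair(pair(b, a), k(s(s(0)), pair(pair(0, k(pair(a, a), s(a))), a)))  →  pair(pair(b, a), k(s(s(0)), pair(pair(0, a), a)))   [R8 at 2.2.1.2]
4. pair(pair(b, a), k(s(s(0)), pair(pair(0, a), a)))  →  pair(pair(b, a), s(0))   [R3 at 2]

pair(pair(b, a), s(0))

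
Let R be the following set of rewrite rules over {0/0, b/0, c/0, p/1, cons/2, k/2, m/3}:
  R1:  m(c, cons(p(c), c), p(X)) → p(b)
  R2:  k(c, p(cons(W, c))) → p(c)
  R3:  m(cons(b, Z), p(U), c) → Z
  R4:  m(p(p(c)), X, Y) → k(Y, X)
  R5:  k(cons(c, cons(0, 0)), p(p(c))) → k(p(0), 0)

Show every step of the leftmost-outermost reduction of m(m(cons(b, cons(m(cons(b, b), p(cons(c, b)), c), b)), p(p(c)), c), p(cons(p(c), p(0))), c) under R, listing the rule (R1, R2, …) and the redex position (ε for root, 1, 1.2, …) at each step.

b

1. m(m(cons(b, cons(m(cons(b, b), p(cons(c, b)), c), b)), p(p(c)), c), p(cons(p(c), p(0))), c)  →  m(cons(m(cons(b, b), p(cons(c, b)), c), b), p(cons(p(c), p(0))), c)   [R3 at 1]
2. m(cons(m(cons(b, b), p(cons(c, b)), c), b), p(cons(p(c), p(0))), c)  →  m(cons(b, b), p(cons(p(c), p(0))), c)   [R3 at 1.1]
3. m(cons(b, b), p(cons(p(c), p(0))), c)  →  b   [R3 at ε]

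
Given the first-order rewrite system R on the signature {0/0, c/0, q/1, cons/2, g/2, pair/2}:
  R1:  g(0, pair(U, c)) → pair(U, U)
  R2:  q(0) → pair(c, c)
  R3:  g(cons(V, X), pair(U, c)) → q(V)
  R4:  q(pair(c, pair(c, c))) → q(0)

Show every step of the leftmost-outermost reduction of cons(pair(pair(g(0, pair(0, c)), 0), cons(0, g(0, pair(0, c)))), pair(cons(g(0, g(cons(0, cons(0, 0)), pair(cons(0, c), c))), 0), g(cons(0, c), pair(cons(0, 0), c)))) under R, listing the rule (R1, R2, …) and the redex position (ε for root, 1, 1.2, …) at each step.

cons(pair(pair(pair(0, 0), 0), cons(0, pair(0, 0))), pair(cons(pair(c, c), 0), pair(c, c)))

1. cons(pair(pair(g(0, pair(0, c)), 0), cons(0, g(0, pair(0, c)))), pair(cons(g(0, g(cons(0, cons(0, 0)), pair(cons(0, c), c))), 0), g(cons(0, c), pair(cons(0, 0), c))))  →  cons(pair(pair(pair(0, 0), 0), cons(0, g(0, pair(0, c)))), pair(cons(g(0, g(cons(0, cons(0, 0)), pair(cons(0, c), c))), 0), g(cons(0, c), pair(cons(0, 0), c))))   [R1 at 1.1.1]
2. cons(pair(pair(pair(0, 0), 0), cons(0, g(0, pair(0, c)))), pair(cons(g(0, g(cons(0, cons(0, 0)), pair(cons(0, c), c))), 0), g(cons(0, c), pair(cons(0, 0), c))))  →  cons(pair(pair(pair(0, 0), 0), cons(0, pair(0, 0))), pair(cons(g(0, g(cons(0, cons(0, 0)), pair(cons(0, c), c))), 0), g(cons(0, c), pair(cons(0, 0), c))))   [R1 at 1.2.2]
3. cons(pair(pair(pair(0, 0), 0), cons(0, pair(0, 0))), pair(cons(g(0, g(cons(0, cons(0, 0)), pair(cons(0, c), c))), 0), g(cons(0, c), pair(cons(0, 0), c))))  →  cons(pair(pair(pair(0, 0), 0), cons(0, pair(0, 0))), pair(cons(g(0, q(0)), 0), g(cons(0, c), pair(cons(0, 0), c))))   [R3 at 2.1.1.2]
4. cons(pair(pair(pair(0, 0), 0), cons(0, pair(0, 0))), pair(cons(g(0, q(0)), 0), g(cons(0, c), pair(cons(0, 0), c))))  →  cons(pair(pair(pair(0, 0), 0), cons(0, pair(0, 0))), pair(cons(g(0, pair(c, c)), 0), g(cons(0, c), pair(cons(0, 0), c))))   [R2 at 2.1.1.2]
5. cons(pair(pair(pair(0, 0), 0), cons(0, pair(0, 0))), pair(cons(g(0, pair(c, c)), 0), g(cons(0, c), pair(cons(0, 0), c))))  →  cons(pair(pair(pair(0, 0), 0), cons(0, pair(0, 0))), pair(cons(pair(c, c), 0), g(cons(0, c), pair(cons(0, 0), c))))   [R1 at 2.1.1]
6. cons(pair(pair(pair(0, 0), 0), cons(0, pair(0, 0))), pair(cons(pair(c, c), 0), g(cons(0, c), pair(cons(0, 0), c))))  →  cons(pair(pair(pair(0, 0), 0), cons(0, pair(0, 0))), pair(cons(pair(c, c), 0), q(0)))   [R3 at 2.2]
7. cons(pair(pair(pair(0, 0), 0), cons(0, pair(0, 0))), pair(cons(pair(c, c), 0), q(0)))  →  cons(pair(pair(pair(0, 0), 0), cons(0, pair(0, 0))), pair(cons(pair(c, c), 0), pair(c, c)))   [R2 at 2.2]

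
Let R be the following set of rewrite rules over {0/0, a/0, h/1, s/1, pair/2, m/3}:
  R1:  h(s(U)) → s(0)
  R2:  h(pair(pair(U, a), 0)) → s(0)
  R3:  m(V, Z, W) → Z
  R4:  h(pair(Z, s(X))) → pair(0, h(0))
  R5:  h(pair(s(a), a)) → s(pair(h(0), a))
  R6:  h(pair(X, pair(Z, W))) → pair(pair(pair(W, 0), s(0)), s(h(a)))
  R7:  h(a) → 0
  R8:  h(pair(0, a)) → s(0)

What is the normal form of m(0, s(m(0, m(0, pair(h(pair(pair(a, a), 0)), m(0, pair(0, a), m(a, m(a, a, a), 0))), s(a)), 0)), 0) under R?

s(pair(s(0), pair(0, a)))

1. m(0, s(m(0, m(0, pair(h(pair(pair(a, a), 0)), m(0, pair(0, a), m(a, m(a, a, a), 0))), s(a)), 0)), 0)  →  s(m(0, m(0, pair(h(pair(pair(a, a), 0)), m(0, pair(0, a), m(a, m(a, a, a), 0))), s(a)), 0))   [R3 at ε]
2. s(m(0, m(0, pair(h(pair(pair(a, a), 0)), m(0, pair(0, a), m(a, m(a, a, a), 0))), s(a)), 0))  →  s(m(0, pair(h(pair(pair(a, a), 0)), m(0, pair(0, a), m(a, m(a, a, a), 0))), s(a)))   [R3 at 1]
3. s(m(0, pair(h(pair(pair(a, a), 0)), m(0, pair(0, a), m(a, m(a, a, a), 0))), s(a)))  →  s(pair(h(pair(pair(a, a), 0)), m(0, pair(0, a), m(a, m(a, a, a), 0))))   [R3 at 1]
4. s(pair(h(pair(pair(a, a), 0)), m(0, pair(0, a), m(a, m(a, a, a), 0))))  →  s(pair(s(0), m(0, pair(0, a), m(a, m(a, a, a), 0))))   [R2 at 1.1]
5. s(pair(s(0), m(0, pair(0, a), m(a, m(a, a, a), 0))))  →  s(pair(s(0), pair(0, a)))   [R3 at 1.2]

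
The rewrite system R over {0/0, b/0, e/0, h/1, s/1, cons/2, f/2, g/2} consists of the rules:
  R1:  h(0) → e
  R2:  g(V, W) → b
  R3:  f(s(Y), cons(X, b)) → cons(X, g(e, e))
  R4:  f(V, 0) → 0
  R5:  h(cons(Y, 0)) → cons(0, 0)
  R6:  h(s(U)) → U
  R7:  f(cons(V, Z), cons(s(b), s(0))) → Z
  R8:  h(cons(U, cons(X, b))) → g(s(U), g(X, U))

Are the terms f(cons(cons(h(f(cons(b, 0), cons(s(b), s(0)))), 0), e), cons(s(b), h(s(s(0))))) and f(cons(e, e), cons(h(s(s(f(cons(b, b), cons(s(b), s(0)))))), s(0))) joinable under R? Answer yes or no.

yes — NF(t₁) = e, NF(t₂) = e

Reduce t₁ = f(cons(cons(h(f(cons(b, 0), cons(s(b), s(0)))), 0), e), cons(s(b), h(s(s(0))))):
1. f(cons(cons(h(f(cons(b, 0), cons(s(b), s(0)))), 0), e), cons(s(b), h(s(s(0)))))  →  f(cons(cons(h(0), 0), e), cons(s(b), h(s(s(0)))))   [R7 at 1.1.1.1]
2. f(cons(cons(h(0), 0), e), cons(s(b), h(s(s(0)))))  →  f(cons(cons(e, 0), e), cons(s(b), h(s(s(0)))))   [R1 at 1.1.1]
3. f(cons(cons(e, 0), e), cons(s(b), h(s(s(0)))))  →  f(cons(cons(e, 0), e), cons(s(b), s(0)))   [R6 at 2.2]
4. f(cons(cons(e, 0), e), cons(s(b), s(0)))  →  e   [R7 at ε]

Reduce t₂ = f(cons(e, e), cons(h(s(s(f(cons(b, b), cons(s(b), s(0)))))), s(0))):
1. f(cons(e, e), cons(h(s(s(f(cons(b, b), cons(s(b), s(0)))))), s(0)))  →  f(cons(e, e), cons(s(f(cons(b, b), cons(s(b), s(0)))), s(0)))   [R6 at 2.1]
2. f(cons(e, e), cons(s(f(cons(b, b), cons(s(b), s(0)))), s(0)))  →  f(cons(e, e), cons(s(b), s(0)))   [R7 at 2.1.1]
3. f(cons(e, e), cons(s(b), s(0)))  →  e   [R7 at ε]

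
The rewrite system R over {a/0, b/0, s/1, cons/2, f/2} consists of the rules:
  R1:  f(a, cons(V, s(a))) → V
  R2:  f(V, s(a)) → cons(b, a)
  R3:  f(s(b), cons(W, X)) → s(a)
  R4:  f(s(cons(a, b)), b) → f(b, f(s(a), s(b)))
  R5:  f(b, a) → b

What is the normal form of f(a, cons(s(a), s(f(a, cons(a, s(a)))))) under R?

1. f(a, cons(s(a), s(f(a, cons(a, s(a))))))  →  f(a, cons(s(a), s(a)))   [R1 at 2.2.1]
2. f(a, cons(s(a), s(a)))  →  s(a)   [R1 at ε]

s(a)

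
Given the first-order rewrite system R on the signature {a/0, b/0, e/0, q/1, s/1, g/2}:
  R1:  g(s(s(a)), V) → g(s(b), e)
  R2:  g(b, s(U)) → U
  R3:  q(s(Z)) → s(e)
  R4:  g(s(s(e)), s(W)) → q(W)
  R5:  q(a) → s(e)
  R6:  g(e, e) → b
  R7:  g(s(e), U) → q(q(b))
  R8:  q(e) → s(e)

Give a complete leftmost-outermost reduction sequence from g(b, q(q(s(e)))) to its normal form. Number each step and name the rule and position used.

1. g(b, q(q(s(e))))  →  g(b, q(s(e)))   [R3 at 2.1]
2. g(b, q(s(e)))  →  g(b, s(e))   [R3 at 2]
3. g(b, s(e))  →  e   [R2 at ε]

e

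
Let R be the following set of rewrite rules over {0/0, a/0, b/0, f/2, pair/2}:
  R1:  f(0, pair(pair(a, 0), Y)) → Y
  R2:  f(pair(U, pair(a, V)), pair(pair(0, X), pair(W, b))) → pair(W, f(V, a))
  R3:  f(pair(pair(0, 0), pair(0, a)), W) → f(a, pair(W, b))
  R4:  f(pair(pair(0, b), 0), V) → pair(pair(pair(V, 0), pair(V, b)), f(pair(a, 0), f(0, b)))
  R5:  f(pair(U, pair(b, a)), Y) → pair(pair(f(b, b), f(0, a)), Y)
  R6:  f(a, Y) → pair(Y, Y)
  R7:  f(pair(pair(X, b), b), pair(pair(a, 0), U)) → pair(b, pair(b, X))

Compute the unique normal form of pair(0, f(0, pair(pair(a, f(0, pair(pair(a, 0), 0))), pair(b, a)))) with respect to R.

1. pair(0, f(0, pair(pair(a, f(0, pair(pair(a, 0), 0))), pair(b, a))))  →  pair(0, f(0, pair(pair(a, 0), pair(b, a))))   [R1 at 2.2.1.2]
2. pair(0, f(0, pair(pair(a, 0), pair(b, a))))  →  pair(0, pair(b, a))   [R1 at 2]

pair(0, pair(b, a))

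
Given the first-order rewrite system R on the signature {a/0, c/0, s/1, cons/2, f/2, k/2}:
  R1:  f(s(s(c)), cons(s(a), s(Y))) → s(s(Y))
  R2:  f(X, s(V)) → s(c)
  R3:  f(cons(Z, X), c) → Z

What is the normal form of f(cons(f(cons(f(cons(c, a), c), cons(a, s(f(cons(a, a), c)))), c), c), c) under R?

c

1. f(cons(f(cons(f(cons(c, a), c), cons(a, s(f(cons(a, a), c)))), c), c), c)  →  f(cons(f(cons(c, a), c), cons(a, s(f(cons(a, a), c)))), c)   [R3 at ε]
2. f(cons(f(cons(c, a), c), cons(a, s(f(cons(a, a), c)))), c)  →  f(cons(c, a), c)   [R3 at ε]
3. f(cons(c, a), c)  →  c   [R3 at ε]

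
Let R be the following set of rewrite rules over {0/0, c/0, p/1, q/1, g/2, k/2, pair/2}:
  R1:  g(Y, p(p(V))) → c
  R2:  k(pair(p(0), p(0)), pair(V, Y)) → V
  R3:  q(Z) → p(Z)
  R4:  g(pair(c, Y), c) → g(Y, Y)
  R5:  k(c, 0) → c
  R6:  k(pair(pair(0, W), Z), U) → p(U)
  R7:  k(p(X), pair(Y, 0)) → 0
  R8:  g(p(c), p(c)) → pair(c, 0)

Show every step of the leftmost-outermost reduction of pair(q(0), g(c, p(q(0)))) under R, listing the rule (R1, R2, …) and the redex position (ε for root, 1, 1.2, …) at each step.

pair(p(0), c)

1. pair(q(0), g(c, p(q(0))))  →  pair(p(0), g(c, p(q(0))))   [R3 at 1]
2. pair(p(0), g(c, p(q(0))))  →  pair(p(0), g(c, p(p(0))))   [R3 at 2.2.1]
3. pair(p(0), g(c, p(p(0))))  →  pair(p(0), c)   [R1 at 2]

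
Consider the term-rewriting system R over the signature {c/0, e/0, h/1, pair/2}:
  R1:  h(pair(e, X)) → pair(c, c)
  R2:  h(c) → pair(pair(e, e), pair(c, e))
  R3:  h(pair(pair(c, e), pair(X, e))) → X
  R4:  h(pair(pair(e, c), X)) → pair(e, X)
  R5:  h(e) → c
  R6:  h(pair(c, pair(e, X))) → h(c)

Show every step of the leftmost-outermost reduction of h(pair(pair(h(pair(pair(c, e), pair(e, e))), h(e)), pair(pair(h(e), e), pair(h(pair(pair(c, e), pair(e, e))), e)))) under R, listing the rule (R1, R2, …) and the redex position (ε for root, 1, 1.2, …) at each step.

1. h(pair(pair(h(pair(pair(c, e), pair(e, e))), h(e)), pair(pair(h(e), e), pair(h(pair(pair(c, e), pair(e, e))), e))))  →  h(pair(pair(e, h(e)), pair(pair(h(e), e), pair(h(pair(pair(c, e), pair(e, e))), e))))   [R3 at 1.1.1]
2. h(pair(pair(e, h(e)), pair(pair(h(e), e), pair(h(pair(pair(c, e), pair(e, e))), e))))  →  h(pair(pair(e, c), pair(pair(h(e), e), pair(h(pair(pair(c, e), pair(e, e))), e))))   [R5 at 1.1.2]
3. h(pair(pair(e, c), pair(pair(h(e), e), pair(h(pair(pair(c, e), pair(e, e))), e))))  →  pair(e, pair(pair(h(e), e), pair(h(pair(pair(c, e), pair(e, e))), e)))   [R4 at ε]
4. pair(e, pair(pair(h(e), e), pair(h(pair(pair(c, e), pair(e, e))), e)))  →  pair(e, pair(pair(c, e), pair(h(pair(pair(c, e), pair(e, e))), e)))   [R5 at 2.1.1]
5. pair(e, pair(pair(c, e), pair(h(pair(pair(c, e), pair(e, e))), e)))  →  pair(e, pair(pair(c, e), pair(e, e)))   [R3 at 2.2.1]

pair(e, pair(pair(c, e), pair(e, e)))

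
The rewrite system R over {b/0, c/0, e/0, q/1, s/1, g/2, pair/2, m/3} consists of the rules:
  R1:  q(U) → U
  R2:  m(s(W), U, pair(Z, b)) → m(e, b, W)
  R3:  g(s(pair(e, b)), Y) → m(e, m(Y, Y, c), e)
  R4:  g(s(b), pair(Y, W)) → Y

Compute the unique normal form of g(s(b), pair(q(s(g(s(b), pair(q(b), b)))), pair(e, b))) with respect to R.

s(b)

1. g(s(b), pair(q(s(g(s(b), pair(q(b), b)))), pair(e, b)))  →  q(s(g(s(b), pair(q(b), b))))   [R4 at ε]
2. q(s(g(s(b), pair(q(b), b))))  →  s(g(s(b), pair(q(b), b)))   [R1 at ε]
3. s(g(s(b), pair(q(b), b)))  →  s(q(b))   [R4 at 1]
4. s(q(b))  →  s(b)   [R1 at 1]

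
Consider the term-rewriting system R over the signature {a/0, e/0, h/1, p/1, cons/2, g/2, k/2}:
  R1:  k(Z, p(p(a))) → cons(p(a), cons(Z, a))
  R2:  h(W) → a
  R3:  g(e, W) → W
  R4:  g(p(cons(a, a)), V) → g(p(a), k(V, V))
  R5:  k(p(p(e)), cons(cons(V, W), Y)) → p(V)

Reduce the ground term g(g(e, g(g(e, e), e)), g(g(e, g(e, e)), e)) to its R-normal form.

1. g(g(e, g(g(e, e), e)), g(g(e, g(e, e)), e))  →  g(g(g(e, e), e), g(g(e, g(e, e)), e))   [R3 at 1]
2. g(g(g(e, e), e), g(g(e, g(e, e)), e))  →  g(g(e, e), g(g(e, g(e, e)), e))   [R3 at 1.1]
3. g(g(e, e), g(g(e, g(e, e)), e))  →  g(e, g(g(e, g(e, e)), e))   [R3 at 1]
4. g(e, g(g(e, g(e, e)), e))  →  g(g(e, g(e, e)), e)   [R3 at ε]
5. g(g(e, g(e, e)), e)  →  g(g(e, e), e)   [R3 at 1]
6. g(g(e, e), e)  →  g(e, e)   [R3 at 1]
7. g(e, e)  →  e   [R3 at ε]

e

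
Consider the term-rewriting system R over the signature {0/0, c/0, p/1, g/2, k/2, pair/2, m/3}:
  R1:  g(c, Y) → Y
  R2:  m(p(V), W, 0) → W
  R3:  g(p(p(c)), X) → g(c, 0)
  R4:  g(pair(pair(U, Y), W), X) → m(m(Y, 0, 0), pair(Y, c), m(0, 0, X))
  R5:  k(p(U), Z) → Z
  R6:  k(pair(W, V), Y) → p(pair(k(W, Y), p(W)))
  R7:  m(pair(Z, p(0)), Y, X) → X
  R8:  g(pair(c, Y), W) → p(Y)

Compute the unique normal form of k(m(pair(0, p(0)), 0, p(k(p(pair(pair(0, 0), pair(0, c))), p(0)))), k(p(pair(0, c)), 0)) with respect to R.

0

1. k(m(pair(0, p(0)), 0, p(k(p(pair(pair(0, 0), pair(0, c))), p(0)))), k(p(pair(0, c)), 0))  →  k(p(k(p(pair(pair(0, 0), pair(0, c))), p(0))), k(p(pair(0, c)), 0))   [R7 at 1]
2. k(p(k(p(pair(pair(0, 0), pair(0, c))), p(0))), k(p(pair(0, c)), 0))  →  k(p(pair(0, c)), 0)   [R5 at ε]
3. k(p(pair(0, c)), 0)  →  0   [R5 at ε]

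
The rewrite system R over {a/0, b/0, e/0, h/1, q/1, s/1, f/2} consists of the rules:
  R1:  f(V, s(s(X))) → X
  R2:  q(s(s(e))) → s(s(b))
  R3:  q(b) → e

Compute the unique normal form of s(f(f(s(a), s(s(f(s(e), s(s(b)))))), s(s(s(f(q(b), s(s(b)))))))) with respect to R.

1. s(f(f(s(a), s(s(f(s(e), s(s(b)))))), s(s(s(f(q(b), s(s(b))))))))  →  s(s(f(q(b), s(s(b)))))   [R1 at 1]
2. s(s(f(q(b), s(s(b)))))  →  s(s(b))   [R1 at 1.1]

s(s(b))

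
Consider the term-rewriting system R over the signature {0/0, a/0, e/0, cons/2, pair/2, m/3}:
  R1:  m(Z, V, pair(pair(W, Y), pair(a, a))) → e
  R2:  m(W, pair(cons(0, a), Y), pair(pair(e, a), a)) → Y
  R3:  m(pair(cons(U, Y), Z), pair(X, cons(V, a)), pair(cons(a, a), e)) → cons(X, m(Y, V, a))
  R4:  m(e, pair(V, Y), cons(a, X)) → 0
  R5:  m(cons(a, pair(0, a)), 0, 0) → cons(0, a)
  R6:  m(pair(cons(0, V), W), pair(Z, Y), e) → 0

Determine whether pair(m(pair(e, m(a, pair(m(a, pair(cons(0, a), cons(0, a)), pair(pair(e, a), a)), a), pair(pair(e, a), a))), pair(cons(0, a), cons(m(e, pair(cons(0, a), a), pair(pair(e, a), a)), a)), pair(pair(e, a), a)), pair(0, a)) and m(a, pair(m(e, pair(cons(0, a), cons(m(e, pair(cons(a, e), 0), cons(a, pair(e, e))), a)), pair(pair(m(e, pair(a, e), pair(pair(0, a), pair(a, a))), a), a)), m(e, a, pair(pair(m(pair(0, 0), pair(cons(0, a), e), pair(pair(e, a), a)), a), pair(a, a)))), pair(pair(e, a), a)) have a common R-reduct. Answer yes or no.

Reduce t₁ = pair(m(pair(e, m(a, pair(m(a, pair(cons(0, a), cons(0, a)), pair(pair(e, a), a)), a), pair(pair(e, a), a))), pair(cons(0, a), cons(m(e, pair(cons(0, a), a), pair(pair(e, a), a)), a)), pair(pair(e, a), a)), pair(0, a)):
1. pair(m(pair(e, m(a, pair(m(a, pair(cons(0, a), cons(0, a)), pair(pair(e, a), a)), a), pair(pair(e, a), a))), pair(cons(0, a), cons(m(e, pair(cons(0, a), a), pair(pair(e, a), a)), a)), pair(pair(e, a), a)), pair(0, a))  →  pair(cons(m(e, pair(cons(0, a), a), pair(pair(e, a), a)), a), pair(0, a))   [R2 at 1]
2. pair(cons(m(e, pair(cons(0, a), a), pair(pair(e, a), a)), a), pair(0, a))  →  pair(cons(a, a), pair(0, a))   [R2 at 1.1]

Reduce t₂ = m(a, pair(m(e, pair(cons(0, a), cons(m(e, pair(cons(a, e), 0), cons(a, pair(e, e))), a)), pair(pair(m(e, pair(a, e), pair(pair(0, a), pair(a, a))), a), a)), m(e, a, pair(pair(m(pair(0, 0), pair(cons(0, a), e), pair(pair(e, a), a)), a), pair(a, a)))), pair(pair(e, a), a)):
1. m(a, pair(m(e, pair(cons(0, a), cons(m(e, pair(cons(a, e), 0), cons(a, pair(e, e))), a)), pair(pair(m(e, pair(a, e), pair(pair(0, a), pair(a, a))), a), a)), m(e, a, pair(pair(m(pair(0, 0), pair(cons(0, a), e), pair(pair(e, a), a)), a), pair(a, a)))), pair(pair(e, a), a))  →  m(a, pair(m(e, pair(cons(0, a), cons(0, a)), pair(pair(m(e, pair(a, e), pair(pair(0, a), pair(a, a))), a), a)), m(e, a, pair(pair(m(pair(0, 0), pair(cons(0, a), e), pair(pair(e, a), a)), a), pair(a, a)))), pair(pair(e, a), a))   [R4 at 2.1.2.2.1]
2. m(a, pair(m(e, pair(cons(0, a), cons(0, a)), pair(pair(m(e, pair(a, e), pair(pair(0, a), pair(a, a))), a), a)), m(e, a, pair(pair(m(pair(0, 0), pair(cons(0, a), e), pair(pair(e, a), a)), a), pair(a, a)))), pair(pair(e, a), a))  →  m(a, pair(m(e, pair(cons(0, a), cons(0, a)), pair(pair(e, a), a)), m(e, a, pair(pair(m(pair(0, 0), pair(cons(0, a), e), pair(pair(e, a), a)), a), pair(a, a)))), pair(pair(e, a), a))   [R1 at 2.1.3.1.1]
3. m(a, pair(m(e, pair(cons(0, a), cons(0, a)), pair(pair(e, a), a)), m(e, a, pair(pair(m(pair(0, 0), pair(cons(0, a), e), pair(pair(e, a), a)), a), pair(a, a)))), pair(pair(e, a), a))  →  m(a, pair(cons(0, a), m(e, a, pair(pair(m(pair(0, 0), pair(cons(0, a), e), pair(pair(e, a), a)), a), pair(a, a)))), pair(pair(e, a), a))   [R2 at 2.1]
4. m(a, pair(cons(0, a), m(e, a, pair(pair(m(pair(0, 0), pair(cons(0, a), e), pair(pair(e, a), a)), a), pair(a, a)))), pair(pair(e, a), a))  →  m(e, a, pair(pair(m(pair(0, 0), pair(cons(0, a), e), pair(pair(e, a), a)), a), pair(a, a)))   [R2 at ε]
5. m(e, a, pair(pair(m(pair(0, 0), pair(cons(0, a), e), pair(pair(e, a), a)), a), pair(a, a)))  →  e   [R1 at ε]

no — NF(t₁) = pair(cons(a, a), pair(0, a)), NF(t₂) = e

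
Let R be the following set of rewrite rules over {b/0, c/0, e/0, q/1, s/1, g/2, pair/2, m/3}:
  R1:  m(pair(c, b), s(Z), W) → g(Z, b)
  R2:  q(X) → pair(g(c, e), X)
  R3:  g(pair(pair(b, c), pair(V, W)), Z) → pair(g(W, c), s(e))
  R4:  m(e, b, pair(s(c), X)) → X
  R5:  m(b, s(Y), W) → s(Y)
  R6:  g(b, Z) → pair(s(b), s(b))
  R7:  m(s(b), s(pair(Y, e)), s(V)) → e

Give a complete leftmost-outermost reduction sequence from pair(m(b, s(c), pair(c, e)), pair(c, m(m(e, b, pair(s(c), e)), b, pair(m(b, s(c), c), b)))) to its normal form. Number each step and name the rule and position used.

1. pair(m(b, s(c), pair(c, e)), pair(c, m(m(e, b, pair(s(c), e)), b, pair(m(b, s(c), c), b))))  →  pair(s(c), pair(c, m(m(e, b, pair(s(c), e)), b, pair(m(b, s(c), c), b))))   [R5 at 1]
2. pair(s(c), pair(c, m(m(e, b, pair(s(c), e)), b, pair(m(b, s(c), c), b))))  →  pair(s(c), pair(c, m(e, b, pair(m(b, s(c), c), b))))   [R4 at 2.2.1]
3. pair(s(c), pair(c, m(e, b, pair(m(b, s(c), c), b))))  →  pair(s(c), pair(c, m(e, b, pair(s(c), b))))   [R5 at 2.2.3.1]
4. pair(s(c), pair(c, m(e, b, pair(s(c), b))))  →  pair(s(c), pair(c, b))   [R4 at 2.2]

pair(s(c), pair(c, b))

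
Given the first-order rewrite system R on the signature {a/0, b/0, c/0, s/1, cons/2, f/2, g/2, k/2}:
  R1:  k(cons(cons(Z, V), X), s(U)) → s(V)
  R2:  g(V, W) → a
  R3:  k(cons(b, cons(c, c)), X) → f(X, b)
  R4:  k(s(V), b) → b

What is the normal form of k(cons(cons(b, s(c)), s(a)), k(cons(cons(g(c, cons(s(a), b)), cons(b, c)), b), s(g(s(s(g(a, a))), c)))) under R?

1. k(cons(cons(b, s(c)), s(a)), k(cons(cons(g(c, cons(s(a), b)), cons(b, c)), b), s(g(s(s(g(a, a))), c))))  →  k(cons(cons(b, s(c)), s(a)), s(cons(b, c)))   [R1 at 2]
2. k(cons(cons(b, s(c)), s(a)), s(cons(b, c)))  →  s(s(c))   [R1 at ε]

s(s(c))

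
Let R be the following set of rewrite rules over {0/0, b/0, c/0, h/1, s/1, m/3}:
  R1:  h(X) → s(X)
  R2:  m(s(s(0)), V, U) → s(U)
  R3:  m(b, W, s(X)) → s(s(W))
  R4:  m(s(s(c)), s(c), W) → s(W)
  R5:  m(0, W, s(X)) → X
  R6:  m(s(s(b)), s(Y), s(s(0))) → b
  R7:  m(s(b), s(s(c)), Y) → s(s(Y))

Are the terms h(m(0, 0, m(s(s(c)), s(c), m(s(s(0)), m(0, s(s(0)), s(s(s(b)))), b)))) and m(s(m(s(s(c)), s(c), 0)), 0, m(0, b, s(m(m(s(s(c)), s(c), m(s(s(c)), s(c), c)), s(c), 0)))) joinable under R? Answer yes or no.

Reduce t₁ = h(m(0, 0, m(s(s(c)), s(c), m(s(s(0)), m(0, s(s(0)), s(s(s(b)))), b)))):
1. h(m(0, 0, m(s(s(c)), s(c), m(s(s(0)), m(0, s(s(0)), s(s(s(b)))), b))))  →  s(m(0, 0, m(s(s(c)), s(c), m(s(s(0)), m(0, s(s(0)), s(s(s(b)))), b))))   [R1 at ε]
2. s(m(0, 0, m(s(s(c)), s(c), m(s(s(0)), m(0, s(s(0)), s(s(s(b)))), b))))  →  s(m(0, 0, s(m(s(s(0)), m(0, s(s(0)), s(s(s(b)))), b))))   [R4 at 1.3]
3. s(m(0, 0, s(m(s(s(0)), m(0, s(s(0)), s(s(s(b)))), b))))  →  s(m(s(s(0)), m(0, s(s(0)), s(s(s(b)))), b))   [R5 at 1]
4. s(m(s(s(0)), m(0, s(s(0)), s(s(s(b)))), b))  →  s(s(b))   [R2 at 1]

Reduce t₂ = m(s(m(s(s(c)), s(c), 0)), 0, m(0, b, s(m(m(s(s(c)), s(c), m(s(s(c)), s(c), c)), s(c), 0)))):
1. m(s(m(s(s(c)), s(c), 0)), 0, m(0, b, s(m(m(s(s(c)), s(c), m(s(s(c)), s(c), c)), s(c), 0))))  →  m(s(s(0)), 0, m(0, b, s(m(m(s(s(c)), s(c), m(s(s(c)), s(c), c)), s(c), 0))))   [R4 at 1.1]
2. m(s(s(0)), 0, m(0, b, s(m(m(s(s(c)), s(c), m(s(s(c)), s(c), c)), s(c), 0))))  →  s(m(0, b, s(m(m(s(s(c)), s(c), m(s(s(c)), s(c), c)), s(c), 0))))   [R2 at ε]
3. s(m(0, b, s(m(m(s(s(c)), s(c), m(s(s(c)), s(c), c)), s(c), 0))))  →  s(m(m(s(s(c)), s(c), m(s(s(c)), s(c), c)), s(c), 0))   [R5 at 1]
4. s(m(m(s(s(c)), s(c), m(s(s(c)), s(c), c)), s(c), 0))  →  s(m(s(m(s(s(c)), s(c), c)), s(c), 0))   [R4 at 1.1]
5. s(m(s(m(s(s(c)), s(c), c)), s(c), 0))  →  s(m(s(s(c)), s(c), 0))   [R4 at 1.1.1]
6. s(m(s(s(c)), s(c), 0))  →  s(s(0))   [R4 at 1]

no — NF(t₁) = s(s(b)), NF(t₂) = s(s(0))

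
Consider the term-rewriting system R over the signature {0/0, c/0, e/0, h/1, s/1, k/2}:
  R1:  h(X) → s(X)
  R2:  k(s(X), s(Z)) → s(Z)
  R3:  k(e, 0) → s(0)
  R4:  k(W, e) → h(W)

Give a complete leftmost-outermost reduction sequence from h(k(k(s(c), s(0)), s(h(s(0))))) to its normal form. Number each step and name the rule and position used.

1. h(k(k(s(c), s(0)), s(h(s(0)))))  →  s(k(k(s(c), s(0)), s(h(s(0)))))   [R1 at ε]
2. s(k(k(s(c), s(0)), s(h(s(0)))))  →  s(k(s(0), s(h(s(0)))))   [R2 at 1.1]
3. s(k(s(0), s(h(s(0)))))  →  s(s(h(s(0))))   [R2 at 1]
4. s(s(h(s(0))))  →  s(s(s(s(0))))   [R1 at 1.1]

s(s(s(s(0))))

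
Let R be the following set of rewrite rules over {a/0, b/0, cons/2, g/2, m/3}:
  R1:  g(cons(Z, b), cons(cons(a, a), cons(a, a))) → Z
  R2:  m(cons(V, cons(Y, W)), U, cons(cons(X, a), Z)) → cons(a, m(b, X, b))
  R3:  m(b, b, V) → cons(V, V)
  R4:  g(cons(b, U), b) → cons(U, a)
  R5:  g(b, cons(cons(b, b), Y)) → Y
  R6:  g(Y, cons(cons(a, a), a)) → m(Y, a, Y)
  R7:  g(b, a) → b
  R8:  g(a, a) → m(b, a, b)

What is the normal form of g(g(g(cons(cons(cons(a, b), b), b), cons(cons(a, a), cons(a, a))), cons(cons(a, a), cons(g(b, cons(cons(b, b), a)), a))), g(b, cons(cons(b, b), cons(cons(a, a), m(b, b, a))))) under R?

1. g(g(g(cons(cons(cons(a, b), b), b), cons(cons(a, a), cons(a, a))), cons(cons(a, a), cons(g(b, cons(cons(b, b), a)), a))), g(b, cons(cons(b, b), cons(cons(a, a), m(b, b, a)))))  →  g(g(cons(cons(a, b), b), cons(cons(a, a), cons(g(b, cons(cons(b, b), a)), a))), g(b, cons(cons(b, b), cons(cons(a, a), m(b, b, a)))))   [R1 at 1.1]
2. g(g(cons(cons(a, b), b), cons(cons(a, a), cons(g(b, cons(cons(b, b), a)), a))), g(b, cons(cons(b, b), cons(cons(a, a), m(b, b, a)))))  →  g(g(cons(cons(a, b), b), cons(cons(a, a), cons(a, a))), g(b, cons(cons(b, b), cons(cons(a, a), m(b, b, a)))))   [R5 at 1.2.2.1]
3. g(g(cons(cons(a, b), b), cons(cons(a, a), cons(a, a))), g(b, cons(cons(b, b), cons(cons(a, a), m(b, b, a)))))  →  g(cons(a, b), g(b, cons(cons(b, b), cons(cons(a, a), m(b, b, a)))))   [R1 at 1]
4. g(cons(a, b), g(b, cons(cons(b, b), cons(cons(a, a), m(b, b, a)))))  →  g(cons(a, b), cons(cons(a, a), m(b, b, a)))   [R5 at 2]
5. g(cons(a, b), cons(cons(a, a), m(b, b, a)))  →  g(cons(a, b), cons(cons(a, a), cons(a, a)))   [R3 at 2.2]
6. g(cons(a, b), cons(cons(a, a), cons(a, a)))  →  a   [R1 at ε]

a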